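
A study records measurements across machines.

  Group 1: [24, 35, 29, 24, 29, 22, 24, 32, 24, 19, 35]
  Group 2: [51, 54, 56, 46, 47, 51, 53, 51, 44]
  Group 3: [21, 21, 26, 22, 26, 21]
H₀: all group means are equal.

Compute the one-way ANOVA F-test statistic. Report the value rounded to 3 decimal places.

test statistic = 96.204

Group means [27.00, 50.33, 22.83], grand mean 34.115
SSB = Σnᵢ(x̄ᵢ−x̄)² = 3687.821; SSW = ΣΣ(x−x̄ᵢ)² = 440.833
MSB = 3687.821/2 = 1843.9103; MSW = 440.833/23 = 19.1667
F = MSB/MSW = 96.2040
df = (2, 23)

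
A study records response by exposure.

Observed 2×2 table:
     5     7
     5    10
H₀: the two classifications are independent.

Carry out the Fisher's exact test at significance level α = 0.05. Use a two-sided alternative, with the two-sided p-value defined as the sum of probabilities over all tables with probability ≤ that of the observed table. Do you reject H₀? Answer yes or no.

reject H₀: no

Margins: r₁=12, r₂=15, c₁=10, c₂=17, n=27
p_obs = C(12,5)·C(15,5)/C(27,10); sum pmf over tables with pmf ≤ p_obs
p-value (two-sided) = 0.70633
At α=0.05: p ≥ α → fail to reject H₀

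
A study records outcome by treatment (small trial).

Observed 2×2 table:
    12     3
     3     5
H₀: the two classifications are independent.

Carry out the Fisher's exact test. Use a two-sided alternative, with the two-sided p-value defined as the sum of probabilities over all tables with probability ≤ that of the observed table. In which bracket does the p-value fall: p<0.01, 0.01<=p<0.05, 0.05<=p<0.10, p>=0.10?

Margins: r₁=15, r₂=8, c₁=15, c₂=8, n=23
p_obs = C(15,12)·C(8,3)/C(23,15); sum pmf over tables with pmf ≤ p_obs
p-value (two-sided) = 0.07133
→ bracket: 0.05<=p<0.10

p-value bracket: 0.05<=p<0.10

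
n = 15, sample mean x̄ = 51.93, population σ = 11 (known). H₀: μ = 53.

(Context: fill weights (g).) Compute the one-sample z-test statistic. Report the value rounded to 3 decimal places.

test statistic = -0.377

SE = σ/√n = 11/√15 = 2.8402
z = (x̄−μ₀)/SE = (51.93−53)/2.8402 = -0.3767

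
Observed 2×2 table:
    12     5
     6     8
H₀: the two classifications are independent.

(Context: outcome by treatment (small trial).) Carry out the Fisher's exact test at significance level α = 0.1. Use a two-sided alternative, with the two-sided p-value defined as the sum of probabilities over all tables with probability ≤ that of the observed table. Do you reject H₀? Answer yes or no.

Margins: r₁=17, r₂=14, c₁=18, c₂=13, n=31
p_obs = C(17,12)·C(14,6)/C(31,18); sum pmf over tables with pmf ≤ p_obs
p-value (two-sided) = 0.15696
At α=0.1: p ≥ α → fail to reject H₀

reject H₀: no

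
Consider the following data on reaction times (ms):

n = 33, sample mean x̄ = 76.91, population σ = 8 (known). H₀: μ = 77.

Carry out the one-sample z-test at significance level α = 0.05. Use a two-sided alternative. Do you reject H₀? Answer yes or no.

SE = σ/√n = 8/√33 = 1.3926
z = (x̄−μ₀)/SE = (76.91−77)/1.3926 = -0.0646
p-value (two-sided) = 0.94847
At α=0.05: p ≥ α → fail to reject H₀

reject H₀: no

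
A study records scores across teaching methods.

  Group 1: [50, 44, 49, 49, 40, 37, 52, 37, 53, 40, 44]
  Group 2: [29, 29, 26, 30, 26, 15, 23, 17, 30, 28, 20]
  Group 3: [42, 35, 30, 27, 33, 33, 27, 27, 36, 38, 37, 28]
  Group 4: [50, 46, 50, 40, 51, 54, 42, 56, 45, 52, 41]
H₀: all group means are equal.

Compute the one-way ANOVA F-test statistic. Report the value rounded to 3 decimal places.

Group means [45.00, 24.82, 32.75, 47.91], grand mean 37.511
SSB = Σnᵢ(x̄ᵢ−x̄)² = 3850.449; SSW = ΣΣ(x−x̄ᵢ)² = 1206.795
MSB = 3850.449/3 = 1283.4830; MSW = 1206.795/41 = 29.4340
F = MSB/MSW = 43.6054
df = (3, 41)

test statistic = 43.605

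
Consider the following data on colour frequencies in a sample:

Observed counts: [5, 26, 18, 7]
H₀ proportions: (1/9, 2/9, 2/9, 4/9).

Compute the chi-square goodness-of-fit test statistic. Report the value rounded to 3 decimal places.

n = 56; E_i = n·p_i = [6.22, 12.44, 12.44, 24.89]
χ² = (5−6.22)²/6.22 + (26−12.44)²/12.44 + (18−12.44)²/12.44 + (7−24.89)²/24.89 = 30.3438
df = 3

test statistic = 30.344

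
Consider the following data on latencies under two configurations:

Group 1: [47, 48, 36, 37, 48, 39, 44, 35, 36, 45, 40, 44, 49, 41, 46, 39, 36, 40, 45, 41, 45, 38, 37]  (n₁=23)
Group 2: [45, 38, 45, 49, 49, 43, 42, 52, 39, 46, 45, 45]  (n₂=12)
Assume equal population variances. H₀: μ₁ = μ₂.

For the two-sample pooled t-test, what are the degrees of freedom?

degrees of freedom = 33

df = n₁ + n₂ − 2 = 23 + 12 − 2 = 33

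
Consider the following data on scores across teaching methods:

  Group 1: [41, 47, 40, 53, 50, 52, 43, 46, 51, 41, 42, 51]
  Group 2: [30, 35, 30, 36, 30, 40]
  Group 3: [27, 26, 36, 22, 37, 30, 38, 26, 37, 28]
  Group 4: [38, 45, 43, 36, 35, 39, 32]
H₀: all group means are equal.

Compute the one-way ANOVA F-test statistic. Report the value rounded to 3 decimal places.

test statistic = 20.091

Group means [46.42, 33.50, 30.70, 38.29], grand mean 38.086
SSB = Σnᵢ(x̄ᵢ−x̄)² = 1504.798; SSW = ΣΣ(x−x̄ᵢ)² = 773.945
MSB = 1504.798/3 = 501.5992; MSW = 773.945/31 = 24.9660
F = MSB/MSW = 20.0913
df = (3, 31)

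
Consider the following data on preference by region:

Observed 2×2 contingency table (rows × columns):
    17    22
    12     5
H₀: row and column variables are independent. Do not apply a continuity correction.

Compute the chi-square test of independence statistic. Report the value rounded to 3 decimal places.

Row totals [39, 17], col totals [29, 27], n=56
χ² = (17−20.20)²/20.20 + (22−18.80)²/18.80 + (12−8.80)²/8.80 + (5−8.20)²/8.20 = 3.4564
df = 1

test statistic = 3.456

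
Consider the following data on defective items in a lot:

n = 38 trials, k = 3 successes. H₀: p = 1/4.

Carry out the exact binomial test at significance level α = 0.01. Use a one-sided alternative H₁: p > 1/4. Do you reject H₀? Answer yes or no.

reject H₀: no

Exact binomial: n=38, k=3, p₀=1/4=0.2500
P(X≥3) from Σ C(n,i)·p₀^i·(1−p₀)^(n−i)
p-value (one-sided, H₁ greater) = 0.99836
At α=0.01: p ≥ α → fail to reject H₀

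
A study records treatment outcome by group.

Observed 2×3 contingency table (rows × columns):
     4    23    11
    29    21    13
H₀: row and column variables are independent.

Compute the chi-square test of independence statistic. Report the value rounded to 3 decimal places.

Row totals [38, 63], col totals [33, 44, 24], n=101
χ² = (4−12.42)²/12.42 + (23−16.55)²/16.55 + (11−9.03)²/9.03 + (29−20.58)²/20.58 + (21−27.45)²/27.45 + (13−14.97)²/14.97 = 13.8579
df = 2

test statistic = 13.858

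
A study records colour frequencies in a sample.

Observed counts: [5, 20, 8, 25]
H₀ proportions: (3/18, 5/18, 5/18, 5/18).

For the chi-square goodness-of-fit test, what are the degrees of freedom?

df = k − 1 = 4 − 1 = 3

degrees of freedom = 3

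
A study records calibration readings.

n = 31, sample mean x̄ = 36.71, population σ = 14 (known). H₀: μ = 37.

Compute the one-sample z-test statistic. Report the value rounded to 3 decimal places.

SE = σ/√n = 14/√31 = 2.5145
z = (x̄−μ₀)/SE = (36.71−37)/2.5145 = -0.1153

test statistic = -0.115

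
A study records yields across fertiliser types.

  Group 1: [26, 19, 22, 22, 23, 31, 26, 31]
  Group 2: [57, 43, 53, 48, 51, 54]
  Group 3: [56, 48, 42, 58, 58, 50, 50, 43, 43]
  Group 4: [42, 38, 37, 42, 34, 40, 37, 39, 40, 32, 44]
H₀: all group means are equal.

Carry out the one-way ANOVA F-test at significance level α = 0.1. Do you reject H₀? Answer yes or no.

Group means [25.00, 51.00, 49.78, 38.64], grand mean 40.559
SSB = Σnᵢ(x̄ᵢ−x̄)² = 3396.281; SSW = ΣΣ(x−x̄ᵢ)² = 710.101
MSB = 3396.281/3 = 1132.0938; MSW = 710.101/30 = 23.6700
F = MSB/MSW = 47.8281
df = (3, 30)
p-value (upper-tail) = 0.00000
At α=0.1: p < α → reject H₀

reject H₀: yes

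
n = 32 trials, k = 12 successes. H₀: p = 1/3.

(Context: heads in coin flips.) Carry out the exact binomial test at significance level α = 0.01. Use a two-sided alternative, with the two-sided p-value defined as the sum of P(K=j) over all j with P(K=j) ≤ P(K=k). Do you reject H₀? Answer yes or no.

Exact binomial: n=32, k=12, p₀=1/3=0.3333
P(X=j) = C(n,j)·p₀^j·(1−p₀)^(n−j); p = Σ P(X=j) over j with P(X=j) ≤ P(X=12)
p-value (two-sided) = 0.70795
At α=0.01: p ≥ α → fail to reject H₀

reject H₀: no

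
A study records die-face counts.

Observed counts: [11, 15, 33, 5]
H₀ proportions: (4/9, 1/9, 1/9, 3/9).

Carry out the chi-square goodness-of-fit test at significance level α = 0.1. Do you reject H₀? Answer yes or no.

n = 64; E_i = n·p_i = [28.44, 7.11, 7.11, 21.33]
χ² = (11−28.44)²/28.44 + (15−7.11)²/7.11 + (33−7.11)²/7.11 + (5−21.33)²/21.33 = 126.2070
df = 3
p-value (upper-tail) = 0.00000
At α=0.1: p < α → reject H₀

reject H₀: yes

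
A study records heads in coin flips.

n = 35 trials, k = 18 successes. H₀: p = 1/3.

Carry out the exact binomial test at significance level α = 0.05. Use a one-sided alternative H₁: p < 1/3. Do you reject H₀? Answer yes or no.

Exact binomial: n=35, k=18, p₀=1/3=0.3333
P(X≤18) from Σ C(n,i)·p₀^i·(1−p₀)^(n−i)
p-value (one-sided, H₁ less) = 0.99146
At α=0.05: p ≥ α → fail to reject H₀

reject H₀: no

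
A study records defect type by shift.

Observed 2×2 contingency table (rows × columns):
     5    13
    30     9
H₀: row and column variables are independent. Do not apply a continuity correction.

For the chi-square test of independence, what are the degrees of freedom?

df = (r−1)(c−1) = (2−1)·(2−1) = 1

degrees of freedom = 1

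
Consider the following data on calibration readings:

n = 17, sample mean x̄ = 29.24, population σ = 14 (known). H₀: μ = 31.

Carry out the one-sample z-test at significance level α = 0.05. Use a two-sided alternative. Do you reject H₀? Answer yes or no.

reject H₀: no

SE = σ/√n = 14/√17 = 3.3955
z = (x̄−μ₀)/SE = (29.24−31)/3.3955 = -0.5183
p-value (two-sided) = 0.60423
At α=0.05: p ≥ α → fail to reject H₀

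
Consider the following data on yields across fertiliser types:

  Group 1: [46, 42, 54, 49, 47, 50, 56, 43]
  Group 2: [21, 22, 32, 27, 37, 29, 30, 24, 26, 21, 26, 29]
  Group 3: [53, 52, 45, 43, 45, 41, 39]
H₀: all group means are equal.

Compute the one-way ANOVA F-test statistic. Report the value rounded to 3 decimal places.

test statistic = 55.122

Group means [48.38, 27.00, 45.43], grand mean 38.111
SSB = Σnᵢ(x̄ᵢ−x̄)² = 2699.077; SSW = ΣΣ(x−x̄ᵢ)² = 587.589
MSB = 2699.077/2 = 1349.5387; MSW = 587.589/24 = 24.4829
F = MSB/MSW = 55.1217
df = (2, 24)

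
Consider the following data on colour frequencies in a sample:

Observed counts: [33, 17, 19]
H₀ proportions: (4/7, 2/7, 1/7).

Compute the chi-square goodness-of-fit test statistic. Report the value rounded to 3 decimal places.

n = 69; E_i = n·p_i = [39.43, 19.71, 9.86]
χ² = (33−39.43)²/39.43 + (17−19.71)²/19.71 + (19−9.86)²/9.86 = 9.9022
df = 2

test statistic = 9.902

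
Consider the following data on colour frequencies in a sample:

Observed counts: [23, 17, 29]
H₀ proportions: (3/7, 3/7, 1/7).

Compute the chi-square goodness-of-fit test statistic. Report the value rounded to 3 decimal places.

n = 69; E_i = n·p_i = [29.57, 29.57, 9.86]
χ² = (23−29.57)²/29.57 + (17−29.57)²/29.57 + (29−9.86)²/9.86 = 43.9807
df = 2

test statistic = 43.981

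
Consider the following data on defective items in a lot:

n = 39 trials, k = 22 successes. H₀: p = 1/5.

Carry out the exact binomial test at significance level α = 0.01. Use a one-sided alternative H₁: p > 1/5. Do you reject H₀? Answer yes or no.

reject H₀: yes

Exact binomial: n=39, k=22, p₀=1/5=0.2000
P(X≥22) from Σ C(n,i)·p₀^i·(1−p₀)^(n−i)
p-value (one-sided, H₁ greater) = 0.00000
At α=0.01: p < α → reject H₀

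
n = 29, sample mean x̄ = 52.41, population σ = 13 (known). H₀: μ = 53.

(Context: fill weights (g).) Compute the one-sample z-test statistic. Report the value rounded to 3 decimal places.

SE = σ/√n = 13/√29 = 2.4140
z = (x̄−μ₀)/SE = (52.41−53)/2.4140 = -0.2444

test statistic = -0.244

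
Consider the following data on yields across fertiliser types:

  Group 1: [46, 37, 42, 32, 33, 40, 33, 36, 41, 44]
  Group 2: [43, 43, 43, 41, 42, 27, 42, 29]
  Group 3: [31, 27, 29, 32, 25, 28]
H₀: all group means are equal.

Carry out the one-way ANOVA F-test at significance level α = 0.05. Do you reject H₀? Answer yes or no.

Group means [38.40, 38.75, 28.67], grand mean 36.083
SSB = Σnᵢ(x̄ᵢ−x̄)² = 440.600; SSW = ΣΣ(x−x̄ᵢ)² = 565.233
MSB = 440.600/2 = 220.3000; MSW = 565.233/21 = 26.9159
F = MSB/MSW = 8.1848
df = (2, 21)
p-value (upper-tail) = 0.00235
At α=0.05: p < α → reject H₀

reject H₀: yes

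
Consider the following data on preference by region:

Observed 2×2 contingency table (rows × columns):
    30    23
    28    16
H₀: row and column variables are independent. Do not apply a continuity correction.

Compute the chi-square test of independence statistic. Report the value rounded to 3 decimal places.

test statistic = 0.495

Row totals [53, 44], col totals [58, 39], n=97
χ² = (30−31.69)²/31.69 + (23−21.31)²/21.31 + (28−26.31)²/26.31 + (16−17.69)²/17.69 = 0.4946
df = 1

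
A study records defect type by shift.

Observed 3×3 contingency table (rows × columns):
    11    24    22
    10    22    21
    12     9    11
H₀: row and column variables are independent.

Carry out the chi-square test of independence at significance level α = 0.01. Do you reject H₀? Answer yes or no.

Row totals [57, 53, 32], col totals [33, 55, 54], n=142
χ² = (11−13.25)²/13.25 + (24−22.08)²/22.08 + (22−21.68)²/21.68 + (10−12.32)²/12.32 + (22−20.53)²/20.53 + (21−20.15)²/20.15 + (12−7.44)²/7.44 + (9−12.39)²/12.39 + (11−12.17)²/12.17 = 4.9722
df = 4
p-value (upper-tail) = 0.29016
At α=0.01: p ≥ α → fail to reject H₀

reject H₀: no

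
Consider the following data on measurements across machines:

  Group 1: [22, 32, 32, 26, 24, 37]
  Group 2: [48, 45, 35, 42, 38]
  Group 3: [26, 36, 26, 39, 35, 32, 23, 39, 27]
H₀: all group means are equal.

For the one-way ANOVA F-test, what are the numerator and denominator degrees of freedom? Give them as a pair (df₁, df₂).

k = 3 groups, N = 20 total
df = (k−1, N−k) = (3−1, 20−3) = (2, 17)

degrees of freedom = [2, 17]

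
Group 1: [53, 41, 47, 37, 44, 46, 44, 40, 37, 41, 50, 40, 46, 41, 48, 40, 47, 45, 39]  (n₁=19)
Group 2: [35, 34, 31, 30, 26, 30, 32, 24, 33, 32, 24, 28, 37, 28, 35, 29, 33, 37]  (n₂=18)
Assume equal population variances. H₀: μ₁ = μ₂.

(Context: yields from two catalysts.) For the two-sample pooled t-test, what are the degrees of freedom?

df = n₁ + n₂ − 2 = 19 + 18 − 2 = 35

degrees of freedom = 35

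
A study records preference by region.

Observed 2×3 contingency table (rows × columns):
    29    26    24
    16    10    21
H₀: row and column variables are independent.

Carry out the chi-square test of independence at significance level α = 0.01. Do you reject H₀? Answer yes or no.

reject H₀: no

Row totals [79, 47], col totals [45, 36, 45], n=126
χ² = (29−28.21)²/28.21 + (26−22.57)²/22.57 + (24−28.21)²/28.21 + (16−16.79)²/16.79 + (10−13.43)²/13.43 + (21−16.79)²/16.79 = 3.1424
df = 2
p-value (upper-tail) = 0.20780
At α=0.01: p ≥ α → fail to reject H₀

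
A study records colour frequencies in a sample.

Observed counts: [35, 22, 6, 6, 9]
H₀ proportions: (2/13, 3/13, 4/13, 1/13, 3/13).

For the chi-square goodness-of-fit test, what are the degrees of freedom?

degrees of freedom = 4

df = k − 1 = 5 − 1 = 4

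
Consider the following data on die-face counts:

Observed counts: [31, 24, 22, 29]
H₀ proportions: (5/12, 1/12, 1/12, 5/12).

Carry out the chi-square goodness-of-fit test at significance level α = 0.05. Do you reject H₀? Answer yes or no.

reject H₀: yes

n = 106; E_i = n·p_i = [44.17, 8.83, 8.83, 44.17]
χ² = (31−44.17)²/44.17 + (24−8.83)²/8.83 + (22−8.83)²/8.83 + (29−44.17)²/44.17 = 54.8000
df = 3
p-value (upper-tail) = 0.00000
At α=0.05: p < α → reject H₀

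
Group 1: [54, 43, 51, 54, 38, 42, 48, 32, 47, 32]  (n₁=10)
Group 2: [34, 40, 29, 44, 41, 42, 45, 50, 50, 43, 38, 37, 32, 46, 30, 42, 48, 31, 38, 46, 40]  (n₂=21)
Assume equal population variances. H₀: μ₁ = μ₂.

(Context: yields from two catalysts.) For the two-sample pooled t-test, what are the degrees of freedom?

df = n₁ + n₂ − 2 = 10 + 21 − 2 = 29

degrees of freedom = 29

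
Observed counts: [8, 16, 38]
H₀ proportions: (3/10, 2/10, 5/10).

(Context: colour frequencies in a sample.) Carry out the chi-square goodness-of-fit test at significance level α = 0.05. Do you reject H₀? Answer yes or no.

n = 62; E_i = n·p_i = [18.60, 12.40, 31.00]
χ² = (8−18.60)²/18.60 + (16−12.40)²/12.40 + (38−31.00)²/31.00 = 8.6667
df = 2
p-value (upper-tail) = 0.01312
At α=0.05: p < α → reject H₀

reject H₀: yes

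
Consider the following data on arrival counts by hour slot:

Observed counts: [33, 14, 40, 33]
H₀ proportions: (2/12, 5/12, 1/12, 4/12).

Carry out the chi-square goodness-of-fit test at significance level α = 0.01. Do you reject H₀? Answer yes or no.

reject H₀: yes

n = 120; E_i = n·p_i = [20.00, 50.00, 10.00, 40.00]
χ² = (33−20.00)²/20.00 + (14−50.00)²/50.00 + (40−10.00)²/10.00 + (33−40.00)²/40.00 = 125.5950
df = 3
p-value (upper-tail) = 0.00000
At α=0.01: p < α → reject H₀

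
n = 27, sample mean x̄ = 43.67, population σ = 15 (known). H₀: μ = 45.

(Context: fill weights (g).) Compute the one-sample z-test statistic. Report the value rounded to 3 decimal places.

test statistic = -0.461

SE = σ/√n = 15/√27 = 2.8868
z = (x̄−μ₀)/SE = (43.67−45)/2.8868 = -0.4607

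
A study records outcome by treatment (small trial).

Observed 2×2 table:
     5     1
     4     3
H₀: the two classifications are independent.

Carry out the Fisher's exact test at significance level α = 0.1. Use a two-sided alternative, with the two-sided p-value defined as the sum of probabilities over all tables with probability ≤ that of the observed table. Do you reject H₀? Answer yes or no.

Margins: r₁=6, r₂=7, c₁=9, c₂=4, n=13
p_obs = C(6,5)·C(7,4)/C(13,9); sum pmf over tables with pmf ≤ p_obs
p-value (two-sided) = 0.55944
At α=0.1: p ≥ α → fail to reject H₀

reject H₀: no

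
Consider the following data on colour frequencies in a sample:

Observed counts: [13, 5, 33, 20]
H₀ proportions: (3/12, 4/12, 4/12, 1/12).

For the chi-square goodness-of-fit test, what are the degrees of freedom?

df = k − 1 = 4 − 1 = 3

degrees of freedom = 3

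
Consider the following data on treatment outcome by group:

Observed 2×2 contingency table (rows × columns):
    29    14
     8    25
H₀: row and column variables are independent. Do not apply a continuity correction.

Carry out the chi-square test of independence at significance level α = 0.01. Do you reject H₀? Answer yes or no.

reject H₀: yes

Row totals [43, 33], col totals [37, 39], n=76
χ² = (29−20.93)²/20.93 + (14−22.07)²/22.07 + (8−16.07)²/16.07 + (25−16.93)²/16.93 = 13.9472
df = 1
p-value (upper-tail) = 0.00019
At α=0.01: p < α → reject H₀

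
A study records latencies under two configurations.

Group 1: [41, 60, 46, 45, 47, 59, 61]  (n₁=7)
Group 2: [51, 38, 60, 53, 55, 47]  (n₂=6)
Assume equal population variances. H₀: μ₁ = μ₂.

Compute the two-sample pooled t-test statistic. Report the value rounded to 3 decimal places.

test statistic = 0.139

x̄₁=51.286, s₁=8.381, n₁=7
x̄₂=50.667, s₂=7.554, n₂=6
s_p² = [6·8.381² + 5·7.554²]/11 = 64.2511
SE = √(s_p²·(1/7+1/6)) = 4.4595
t = (51.286−50.667)/4.4595 = 0.1388
df = 11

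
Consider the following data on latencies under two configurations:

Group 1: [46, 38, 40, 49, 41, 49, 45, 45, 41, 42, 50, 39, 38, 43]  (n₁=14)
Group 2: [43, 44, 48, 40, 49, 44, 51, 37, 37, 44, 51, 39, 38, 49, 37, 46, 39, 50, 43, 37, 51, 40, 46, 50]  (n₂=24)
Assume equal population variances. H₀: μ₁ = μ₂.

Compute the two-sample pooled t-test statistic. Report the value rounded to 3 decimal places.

x̄₁=43.286, s₁=4.122, n₁=14
x̄₂=43.875, s₂=5.144, n₂=24
s_p² = [13·4.122² + 23·5.144²]/36 = 23.0412
SE = √(s_p²·(1/14+1/24)) = 1.6143
t = (43.286−43.875)/1.6143 = -0.3650
df = 36

test statistic = -0.365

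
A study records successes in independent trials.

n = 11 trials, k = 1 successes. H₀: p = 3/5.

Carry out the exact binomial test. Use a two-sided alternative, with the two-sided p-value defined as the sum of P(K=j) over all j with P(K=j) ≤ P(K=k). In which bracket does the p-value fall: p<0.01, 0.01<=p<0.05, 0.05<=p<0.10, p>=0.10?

Exact binomial: n=11, k=1, p₀=3/5=0.6000
P(X=j) = C(n,j)·p₀^j·(1−p₀)^(n−j); p = Σ P(X=j) over j with P(X=j) ≤ P(X=1)
p-value (two-sided) = 0.00073
→ bracket: p<0.01

p-value bracket: p<0.01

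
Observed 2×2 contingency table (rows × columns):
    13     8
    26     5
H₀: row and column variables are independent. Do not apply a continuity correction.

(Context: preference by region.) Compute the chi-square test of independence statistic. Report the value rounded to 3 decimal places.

test statistic = 3.222

Row totals [21, 31], col totals [39, 13], n=52
χ² = (13−15.75)²/15.75 + (8−5.25)²/5.25 + (26−23.25)²/23.25 + (5−7.75)²/7.75 = 3.2217
df = 1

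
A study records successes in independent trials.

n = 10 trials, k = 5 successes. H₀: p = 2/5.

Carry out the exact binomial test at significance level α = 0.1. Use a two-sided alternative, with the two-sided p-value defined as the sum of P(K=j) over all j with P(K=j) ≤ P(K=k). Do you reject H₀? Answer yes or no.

Exact binomial: n=10, k=5, p₀=2/5=0.4000
P(X=j) = C(n,j)·p₀^j·(1−p₀)^(n−j); p = Σ P(X=j) over j with P(X=j) ≤ P(X=5)
p-value (two-sided) = 0.53419
At α=0.1: p ≥ α → fail to reject H₀

reject H₀: no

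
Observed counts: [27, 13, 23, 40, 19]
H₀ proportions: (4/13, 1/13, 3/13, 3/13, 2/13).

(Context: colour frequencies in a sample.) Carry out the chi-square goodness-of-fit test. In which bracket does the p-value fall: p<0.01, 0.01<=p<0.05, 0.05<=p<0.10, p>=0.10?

p-value bracket: 0.01<=p<0.05

n = 122; E_i = n·p_i = [37.54, 9.38, 28.15, 28.15, 18.77]
χ² = (27−37.54)²/37.54 + (13−9.38)²/9.38 + (23−28.15)²/28.15 + (40−28.15)²/28.15 + (19−18.77)²/18.77 = 10.2821
df = 4
p-value (upper-tail) = 0.03593
→ bracket: 0.01<=p<0.05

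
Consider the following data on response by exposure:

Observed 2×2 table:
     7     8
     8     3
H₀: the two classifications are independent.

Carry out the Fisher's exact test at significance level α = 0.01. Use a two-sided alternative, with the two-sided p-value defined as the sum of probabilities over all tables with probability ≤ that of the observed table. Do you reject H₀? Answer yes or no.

reject H₀: no

Margins: r₁=15, r₂=11, c₁=15, c₂=11, n=26
p_obs = C(15,7)·C(11,8)/C(26,15); sum pmf over tables with pmf ≤ p_obs
p-value (two-sided) = 0.24629
At α=0.01: p ≥ α → fail to reject H₀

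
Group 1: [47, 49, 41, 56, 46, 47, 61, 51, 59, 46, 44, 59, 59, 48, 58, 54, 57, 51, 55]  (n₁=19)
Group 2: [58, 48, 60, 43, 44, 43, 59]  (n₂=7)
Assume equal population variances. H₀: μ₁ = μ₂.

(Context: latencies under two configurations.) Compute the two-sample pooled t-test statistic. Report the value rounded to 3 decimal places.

test statistic = 0.444

x̄₁=52.000, s₁=6.018, n₁=19
x̄₂=50.714, s₂=7.952, n₂=7
s_p² = [18·6.018² + 6·7.952²]/24 = 42.9762
SE = √(s_p²·(1/19+1/7)) = 2.8985
t = (52.000−50.714)/2.8985 = 0.4436
df = 24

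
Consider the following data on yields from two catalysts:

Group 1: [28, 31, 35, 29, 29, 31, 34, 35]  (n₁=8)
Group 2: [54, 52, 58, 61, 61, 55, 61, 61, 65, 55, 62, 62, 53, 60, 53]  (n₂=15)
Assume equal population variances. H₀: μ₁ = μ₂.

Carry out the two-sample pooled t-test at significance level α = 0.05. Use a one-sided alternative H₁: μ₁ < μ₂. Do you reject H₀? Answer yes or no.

reject H₀: yes

x̄₁=31.500, s₁=2.828, n₁=8
x̄₂=58.200, s₂=4.144, n₂=15
s_p² = [7·2.828² + 14·4.144²]/21 = 14.1143
SE = √(s_p²·(1/8+1/15)) = 1.6448
t = (31.500−58.200)/1.6448 = -16.2334
df = 21
p-value (one-sided, H₁ less) = 0.00000
At α=0.05: p < α → reject H₀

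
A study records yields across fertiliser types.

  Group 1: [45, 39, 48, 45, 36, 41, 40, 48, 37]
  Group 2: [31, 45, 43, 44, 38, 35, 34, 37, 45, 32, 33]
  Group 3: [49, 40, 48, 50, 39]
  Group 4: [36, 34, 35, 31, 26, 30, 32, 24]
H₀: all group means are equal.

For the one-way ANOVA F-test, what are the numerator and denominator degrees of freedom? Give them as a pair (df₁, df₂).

k = 4 groups, N = 33 total
df = (k−1, N−k) = (4−1, 33−4) = (3, 29)

degrees of freedom = [3, 29]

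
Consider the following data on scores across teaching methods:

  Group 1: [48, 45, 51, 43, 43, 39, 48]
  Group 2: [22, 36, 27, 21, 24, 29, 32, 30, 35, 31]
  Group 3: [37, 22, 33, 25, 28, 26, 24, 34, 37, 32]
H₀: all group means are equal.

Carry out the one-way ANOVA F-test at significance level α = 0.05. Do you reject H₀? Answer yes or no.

reject H₀: yes

Group means [45.29, 28.70, 29.80], grand mean 33.407
SSB = Σnᵢ(x̄ᵢ−x̄)² = 1339.390; SSW = ΣΣ(x−x̄ᵢ)² = 609.129
MSB = 1339.390/2 = 669.6950; MSW = 609.129/24 = 25.3804
F = MSB/MSW = 26.3863
df = (2, 24)
p-value (upper-tail) = 0.00000
At α=0.05: p < α → reject H₀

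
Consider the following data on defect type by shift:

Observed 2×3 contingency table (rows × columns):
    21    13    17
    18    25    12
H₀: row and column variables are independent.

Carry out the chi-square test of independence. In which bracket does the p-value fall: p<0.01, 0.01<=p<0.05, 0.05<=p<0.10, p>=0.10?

Row totals [51, 55], col totals [39, 38, 29], n=106
χ² = (21−18.76)²/18.76 + (13−18.28)²/18.28 + (17−13.95)²/13.95 + (18−20.24)²/20.24 + (25−19.72)²/19.72 + (12−15.05)²/15.05 = 4.7381
df = 2
p-value (upper-tail) = 0.09357
→ bracket: 0.05<=p<0.10

p-value bracket: 0.05<=p<0.10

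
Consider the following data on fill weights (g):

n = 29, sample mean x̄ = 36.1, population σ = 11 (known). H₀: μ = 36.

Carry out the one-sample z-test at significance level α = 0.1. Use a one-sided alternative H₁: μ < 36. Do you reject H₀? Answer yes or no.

reject H₀: no

SE = σ/√n = 11/√29 = 2.0426
z = (x̄−μ₀)/SE = (36.1−36)/2.0426 = 0.0490
p-value (one-sided, H₁ less) = 0.51952
At α=0.1: p ≥ α → fail to reject H₀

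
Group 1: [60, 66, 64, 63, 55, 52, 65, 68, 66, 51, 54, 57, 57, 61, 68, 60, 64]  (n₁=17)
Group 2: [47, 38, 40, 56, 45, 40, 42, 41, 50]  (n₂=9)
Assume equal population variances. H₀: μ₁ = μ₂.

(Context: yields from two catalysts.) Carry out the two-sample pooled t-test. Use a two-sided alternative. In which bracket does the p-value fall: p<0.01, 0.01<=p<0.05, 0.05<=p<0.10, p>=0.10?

x̄₁=60.647, s₁=5.499, n₁=17
x̄₂=44.333, s₂=5.809, n₂=9
s_p² = [16·5.499² + 8·5.809²]/24 = 31.4118
SE = √(s_p²·(1/17+1/9)) = 2.3104
t = (60.647−44.333)/2.3104 = 7.0610
df = 24
p-value (two-sided) = 0.00000
→ bracket: p<0.01

p-value bracket: p<0.01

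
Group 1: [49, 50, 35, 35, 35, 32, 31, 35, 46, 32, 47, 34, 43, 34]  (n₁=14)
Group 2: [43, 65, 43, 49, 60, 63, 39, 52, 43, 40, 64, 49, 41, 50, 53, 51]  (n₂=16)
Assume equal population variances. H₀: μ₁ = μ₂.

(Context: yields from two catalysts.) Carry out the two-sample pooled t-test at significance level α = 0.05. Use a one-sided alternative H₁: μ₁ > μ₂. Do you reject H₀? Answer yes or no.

reject H₀: no

x̄₁=38.429, s₁=6.914, n₁=14
x̄₂=50.312, s₂=8.769, n₂=16
s_p² = [13·6.914² + 15·8.769²]/28 = 63.3881
SE = √(s_p²·(1/14+1/16)) = 2.9137
t = (38.429−50.312)/2.9137 = -4.0787
df = 28
p-value (one-sided, H₁ greater) = 0.99983
At α=0.05: p ≥ α → fail to reject H₀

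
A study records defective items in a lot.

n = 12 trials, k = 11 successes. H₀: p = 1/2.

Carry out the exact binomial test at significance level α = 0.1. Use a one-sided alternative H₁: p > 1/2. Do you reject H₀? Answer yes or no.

reject H₀: yes

Exact binomial: n=12, k=11, p₀=1/2=0.5000
P(X≥11) from Σ C(n,i)·p₀^i·(1−p₀)^(n−i)
p-value (one-sided, H₁ greater) = 0.00317
At α=0.1: p < α → reject H₀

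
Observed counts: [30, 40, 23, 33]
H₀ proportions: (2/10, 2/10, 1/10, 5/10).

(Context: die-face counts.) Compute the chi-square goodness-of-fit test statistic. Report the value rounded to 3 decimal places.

n = 126; E_i = n·p_i = [25.20, 25.20, 12.60, 63.00]
χ² = (30−25.20)²/25.20 + (40−25.20)²/25.20 + (23−12.60)²/12.60 + (33−63.00)²/63.00 = 32.4762
df = 3

test statistic = 32.476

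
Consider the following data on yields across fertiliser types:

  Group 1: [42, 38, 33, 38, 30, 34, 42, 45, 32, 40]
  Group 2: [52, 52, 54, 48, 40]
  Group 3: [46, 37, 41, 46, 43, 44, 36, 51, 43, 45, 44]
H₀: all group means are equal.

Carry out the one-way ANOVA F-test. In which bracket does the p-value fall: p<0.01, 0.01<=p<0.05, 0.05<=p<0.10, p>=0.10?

p-value bracket: p<0.01

Group means [37.40, 49.20, 43.27], grand mean 42.154
SSB = Σnᵢ(x̄ᵢ−x̄)² = 488.003; SSW = ΣΣ(x−x̄ᵢ)² = 523.382
MSB = 488.003/2 = 244.0014; MSW = 523.382/23 = 22.7557
F = MSB/MSW = 10.7226
df = (2, 23)
p-value (upper-tail) = 0.00051
→ bracket: p<0.01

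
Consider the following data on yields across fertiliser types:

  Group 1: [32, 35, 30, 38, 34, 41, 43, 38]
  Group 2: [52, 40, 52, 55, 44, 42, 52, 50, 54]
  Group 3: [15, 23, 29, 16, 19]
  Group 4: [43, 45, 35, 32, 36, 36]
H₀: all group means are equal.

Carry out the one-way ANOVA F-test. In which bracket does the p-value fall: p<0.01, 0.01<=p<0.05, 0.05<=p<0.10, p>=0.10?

p-value bracket: p<0.01

Group means [36.38, 49.00, 20.40, 37.83], grand mean 37.893
SSB = Σnᵢ(x̄ᵢ−x̄)² = 2658.770; SSW = ΣΣ(x−x̄ᵢ)² = 639.908
MSB = 2658.770/3 = 886.2567; MSW = 639.908/24 = 26.6628
F = MSB/MSW = 33.2394
df = (3, 24)
p-value (upper-tail) = 0.00000
→ bracket: p<0.01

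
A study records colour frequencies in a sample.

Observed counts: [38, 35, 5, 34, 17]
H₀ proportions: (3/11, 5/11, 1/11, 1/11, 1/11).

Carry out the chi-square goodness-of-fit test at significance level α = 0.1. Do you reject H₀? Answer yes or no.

reject H₀: yes

n = 129; E_i = n·p_i = [35.18, 58.64, 11.73, 11.73, 11.73]
χ² = (38−35.18)²/35.18 + (35−58.64)²/58.64 + (5−11.73)²/11.73 + (34−11.73)²/11.73 + (17−11.73)²/11.73 = 58.2842
df = 4
p-value (upper-tail) = 0.00000
At α=0.1: p < α → reject H₀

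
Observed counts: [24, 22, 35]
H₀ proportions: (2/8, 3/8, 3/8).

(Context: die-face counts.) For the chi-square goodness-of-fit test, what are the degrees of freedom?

df = k − 1 = 3 − 1 = 2

degrees of freedom = 2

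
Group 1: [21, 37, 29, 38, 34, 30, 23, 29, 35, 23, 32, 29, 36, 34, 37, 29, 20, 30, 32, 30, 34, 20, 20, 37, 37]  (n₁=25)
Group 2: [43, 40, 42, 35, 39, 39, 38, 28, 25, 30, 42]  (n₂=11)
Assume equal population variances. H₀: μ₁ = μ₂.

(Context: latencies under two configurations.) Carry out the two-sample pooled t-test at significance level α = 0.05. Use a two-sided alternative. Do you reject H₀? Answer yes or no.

x̄₁=30.240, s₁=5.981, n₁=25
x̄₂=36.455, s₂=6.154, n₂=11
s_p² = [24·5.981² + 10·6.154²]/34 = 36.3908
SE = √(s_p²·(1/25+1/11)) = 2.1826
t = (30.240−36.455)/2.1826 = -2.8473
df = 34
p-value (two-sided) = 0.00743
At α=0.05: p < α → reject H₀

reject H₀: yes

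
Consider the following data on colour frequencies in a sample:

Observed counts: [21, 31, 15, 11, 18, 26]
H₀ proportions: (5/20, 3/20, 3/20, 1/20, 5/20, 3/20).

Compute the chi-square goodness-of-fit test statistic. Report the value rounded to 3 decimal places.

n = 122; E_i = n·p_i = [30.50, 18.30, 18.30, 6.10, 30.50, 18.30]
χ² = (21−30.50)²/30.50 + (31−18.30)²/18.30 + (15−18.30)²/18.30 + (11−6.10)²/6.10 + (18−30.50)²/30.50 + (26−18.30)²/18.30 = 24.6667
df = 5

test statistic = 24.667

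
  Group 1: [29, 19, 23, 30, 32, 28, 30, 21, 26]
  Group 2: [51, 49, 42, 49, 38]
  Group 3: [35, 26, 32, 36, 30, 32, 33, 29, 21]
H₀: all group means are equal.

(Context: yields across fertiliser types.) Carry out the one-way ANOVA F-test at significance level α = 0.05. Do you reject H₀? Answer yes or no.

reject H₀: yes

Group means [26.44, 45.80, 30.44], grand mean 32.217
SSB = Σnᵢ(x̄ᵢ−x̄)² = 1250.669; SSW = ΣΣ(x−x̄ᵢ)² = 459.244
MSB = 1250.669/2 = 625.3343; MSW = 459.244/20 = 22.9622
F = MSB/MSW = 27.2332
df = (2, 20)
p-value (upper-tail) = 0.00000
At α=0.05: p < α → reject H₀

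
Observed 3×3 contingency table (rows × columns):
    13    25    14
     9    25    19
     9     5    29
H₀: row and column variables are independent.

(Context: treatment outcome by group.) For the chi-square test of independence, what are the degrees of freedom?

degrees of freedom = 4

df = (r−1)(c−1) = (3−1)·(3−1) = 4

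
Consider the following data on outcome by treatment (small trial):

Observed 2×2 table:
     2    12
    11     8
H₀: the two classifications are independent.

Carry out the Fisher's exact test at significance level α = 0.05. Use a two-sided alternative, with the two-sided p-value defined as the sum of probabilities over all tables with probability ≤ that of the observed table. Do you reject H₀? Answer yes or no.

reject H₀: yes

Margins: r₁=14, r₂=19, c₁=13, c₂=20, n=33
p_obs = C(14,2)·C(19,11)/C(33,13); sum pmf over tables with pmf ≤ p_obs
p-value (two-sided) = 0.01508
At α=0.05: p < α → reject H₀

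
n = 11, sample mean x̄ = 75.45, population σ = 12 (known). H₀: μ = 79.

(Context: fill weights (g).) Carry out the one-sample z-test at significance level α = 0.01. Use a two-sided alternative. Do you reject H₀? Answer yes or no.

reject H₀: no

SE = σ/√n = 12/√11 = 3.6181
z = (x̄−μ₀)/SE = (75.45−79)/3.6181 = -0.9812
p-value (two-sided) = 0.32651
At α=0.01: p ≥ α → fail to reject H₀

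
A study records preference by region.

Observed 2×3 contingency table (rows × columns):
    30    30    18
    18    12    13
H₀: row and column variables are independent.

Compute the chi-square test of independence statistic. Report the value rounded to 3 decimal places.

test statistic = 1.524

Row totals [78, 43], col totals [48, 42, 31], n=121
χ² = (30−30.94)²/30.94 + (30−27.07)²/27.07 + (18−19.98)²/19.98 + (18−17.06)²/17.06 + (12−14.93)²/14.93 + (13−11.02)²/11.02 = 1.5243
df = 2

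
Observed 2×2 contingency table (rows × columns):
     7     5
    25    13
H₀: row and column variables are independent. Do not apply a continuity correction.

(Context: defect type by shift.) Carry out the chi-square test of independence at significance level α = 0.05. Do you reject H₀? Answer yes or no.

Row totals [12, 38], col totals [32, 18], n=50
χ² = (7−7.68)²/7.68 + (5−4.32)²/4.32 + (25−24.32)²/24.32 + (13−13.68)²/13.68 = 0.2201
df = 1
p-value (upper-tail) = 0.63899
At α=0.05: p ≥ α → fail to reject H₀

reject H₀: no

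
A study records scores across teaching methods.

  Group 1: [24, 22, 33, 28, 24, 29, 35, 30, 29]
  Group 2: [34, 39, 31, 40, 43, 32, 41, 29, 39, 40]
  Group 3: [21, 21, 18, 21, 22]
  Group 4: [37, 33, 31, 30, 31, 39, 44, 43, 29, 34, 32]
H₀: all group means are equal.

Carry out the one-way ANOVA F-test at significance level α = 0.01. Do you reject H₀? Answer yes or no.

Group means [28.22, 36.80, 20.60, 34.82], grand mean 31.657
SSB = Σnᵢ(x̄ᵢ−x̄)² = 1091.894; SSW = ΣΣ(x−x̄ᵢ)² = 639.992
MSB = 1091.894/3 = 363.9646; MSW = 639.992/31 = 20.6449
F = MSB/MSW = 17.6298
df = (3, 31)
p-value (upper-tail) = 0.00000
At α=0.01: p < α → reject H₀

reject H₀: yes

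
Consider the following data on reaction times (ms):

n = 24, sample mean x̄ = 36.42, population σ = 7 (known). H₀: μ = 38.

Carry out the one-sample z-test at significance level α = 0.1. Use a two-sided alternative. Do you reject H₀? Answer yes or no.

SE = σ/√n = 7/√24 = 1.4289
z = (x̄−μ₀)/SE = (36.42−38)/1.4289 = -1.1058
p-value (two-sided) = 0.26883
At α=0.1: p ≥ α → fail to reject H₀

reject H₀: no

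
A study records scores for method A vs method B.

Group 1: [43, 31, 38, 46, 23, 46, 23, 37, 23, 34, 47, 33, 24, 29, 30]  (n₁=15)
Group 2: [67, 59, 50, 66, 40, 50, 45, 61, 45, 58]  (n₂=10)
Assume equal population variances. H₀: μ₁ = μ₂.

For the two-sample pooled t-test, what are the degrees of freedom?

degrees of freedom = 23

df = n₁ + n₂ − 2 = 15 + 10 − 2 = 23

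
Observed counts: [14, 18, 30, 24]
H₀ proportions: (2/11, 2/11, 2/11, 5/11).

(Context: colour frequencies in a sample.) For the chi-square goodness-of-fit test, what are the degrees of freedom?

degrees of freedom = 3

df = k − 1 = 4 − 1 = 3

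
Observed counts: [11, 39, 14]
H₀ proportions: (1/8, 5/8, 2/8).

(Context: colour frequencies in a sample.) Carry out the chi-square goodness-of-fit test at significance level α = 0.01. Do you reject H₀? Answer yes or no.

n = 64; E_i = n·p_i = [8.00, 40.00, 16.00]
χ² = (11−8.00)²/8.00 + (39−40.00)²/40.00 + (14−16.00)²/16.00 = 1.4000
df = 2
p-value (upper-tail) = 0.49659
At α=0.01: p ≥ α → fail to reject H₀

reject H₀: no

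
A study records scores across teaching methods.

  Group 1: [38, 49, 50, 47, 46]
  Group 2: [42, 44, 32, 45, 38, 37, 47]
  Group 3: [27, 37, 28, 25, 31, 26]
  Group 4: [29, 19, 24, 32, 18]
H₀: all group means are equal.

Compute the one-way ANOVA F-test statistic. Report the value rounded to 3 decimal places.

Group means [46.00, 40.71, 29.00, 24.40], grand mean 35.261
SSB = Σnᵢ(x̄ᵢ−x̄)² = 1609.806; SSW = ΣΣ(x−x̄ᵢ)² = 504.629
MSB = 1609.806/3 = 536.6021; MSW = 504.629/19 = 26.5594
F = MSB/MSW = 20.2038
df = (3, 19)

test statistic = 20.204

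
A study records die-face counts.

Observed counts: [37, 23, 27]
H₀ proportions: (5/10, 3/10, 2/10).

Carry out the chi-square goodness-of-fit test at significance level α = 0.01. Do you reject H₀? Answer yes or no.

n = 87; E_i = n·p_i = [43.50, 26.10, 17.40]
χ² = (37−43.50)²/43.50 + (23−26.10)²/26.10 + (27−17.40)²/17.40 = 6.6360
df = 2
p-value (upper-tail) = 0.03622
At α=0.01: p ≥ α → fail to reject H₀

reject H₀: no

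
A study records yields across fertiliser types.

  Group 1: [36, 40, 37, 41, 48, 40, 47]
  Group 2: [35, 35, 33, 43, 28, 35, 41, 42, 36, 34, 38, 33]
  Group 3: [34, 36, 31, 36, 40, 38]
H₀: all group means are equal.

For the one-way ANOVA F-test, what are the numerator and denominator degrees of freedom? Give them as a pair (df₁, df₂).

k = 3 groups, N = 25 total
df = (k−1, N−k) = (3−1, 25−3) = (2, 22)

degrees of freedom = [2, 22]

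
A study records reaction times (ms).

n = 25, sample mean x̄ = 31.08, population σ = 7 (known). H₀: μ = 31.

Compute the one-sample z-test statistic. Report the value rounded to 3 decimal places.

SE = σ/√n = 7/√25 = 1.4000
z = (x̄−μ₀)/SE = (31.08−31)/1.4000 = 0.0571

test statistic = 0.057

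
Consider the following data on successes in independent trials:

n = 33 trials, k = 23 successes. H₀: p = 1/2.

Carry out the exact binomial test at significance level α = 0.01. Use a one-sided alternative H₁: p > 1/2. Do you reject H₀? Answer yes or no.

reject H₀: no

Exact binomial: n=33, k=23, p₀=1/2=0.5000
P(X≥23) from Σ C(n,i)·p₀^i·(1−p₀)^(n−i)
p-value (one-sided, H₁ greater) = 0.01754
At α=0.01: p ≥ α → fail to reject H₀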